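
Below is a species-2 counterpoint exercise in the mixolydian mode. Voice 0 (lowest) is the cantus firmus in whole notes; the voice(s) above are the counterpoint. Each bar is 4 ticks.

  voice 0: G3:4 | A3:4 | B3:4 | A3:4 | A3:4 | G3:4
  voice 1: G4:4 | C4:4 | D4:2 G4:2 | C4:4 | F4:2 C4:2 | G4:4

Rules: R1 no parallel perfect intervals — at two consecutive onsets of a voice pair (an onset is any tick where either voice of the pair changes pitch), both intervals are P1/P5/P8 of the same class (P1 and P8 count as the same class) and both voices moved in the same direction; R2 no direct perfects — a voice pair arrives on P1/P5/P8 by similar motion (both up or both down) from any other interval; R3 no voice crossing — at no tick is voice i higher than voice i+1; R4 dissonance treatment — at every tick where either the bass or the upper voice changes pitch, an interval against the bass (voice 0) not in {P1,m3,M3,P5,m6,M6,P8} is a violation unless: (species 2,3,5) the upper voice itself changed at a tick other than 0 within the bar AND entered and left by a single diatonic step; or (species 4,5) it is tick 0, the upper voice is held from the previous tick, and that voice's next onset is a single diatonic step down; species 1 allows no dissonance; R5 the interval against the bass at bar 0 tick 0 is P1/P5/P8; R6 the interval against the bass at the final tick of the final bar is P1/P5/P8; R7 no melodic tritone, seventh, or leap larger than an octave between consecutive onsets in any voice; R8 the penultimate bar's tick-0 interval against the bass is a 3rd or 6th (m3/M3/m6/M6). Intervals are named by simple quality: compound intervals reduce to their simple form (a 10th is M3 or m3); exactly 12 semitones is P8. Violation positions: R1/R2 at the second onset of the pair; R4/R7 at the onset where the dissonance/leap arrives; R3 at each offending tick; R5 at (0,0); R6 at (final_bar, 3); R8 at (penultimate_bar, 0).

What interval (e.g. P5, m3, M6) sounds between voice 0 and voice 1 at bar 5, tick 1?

voice 0=G3 voice 1=G4 -> P8

P8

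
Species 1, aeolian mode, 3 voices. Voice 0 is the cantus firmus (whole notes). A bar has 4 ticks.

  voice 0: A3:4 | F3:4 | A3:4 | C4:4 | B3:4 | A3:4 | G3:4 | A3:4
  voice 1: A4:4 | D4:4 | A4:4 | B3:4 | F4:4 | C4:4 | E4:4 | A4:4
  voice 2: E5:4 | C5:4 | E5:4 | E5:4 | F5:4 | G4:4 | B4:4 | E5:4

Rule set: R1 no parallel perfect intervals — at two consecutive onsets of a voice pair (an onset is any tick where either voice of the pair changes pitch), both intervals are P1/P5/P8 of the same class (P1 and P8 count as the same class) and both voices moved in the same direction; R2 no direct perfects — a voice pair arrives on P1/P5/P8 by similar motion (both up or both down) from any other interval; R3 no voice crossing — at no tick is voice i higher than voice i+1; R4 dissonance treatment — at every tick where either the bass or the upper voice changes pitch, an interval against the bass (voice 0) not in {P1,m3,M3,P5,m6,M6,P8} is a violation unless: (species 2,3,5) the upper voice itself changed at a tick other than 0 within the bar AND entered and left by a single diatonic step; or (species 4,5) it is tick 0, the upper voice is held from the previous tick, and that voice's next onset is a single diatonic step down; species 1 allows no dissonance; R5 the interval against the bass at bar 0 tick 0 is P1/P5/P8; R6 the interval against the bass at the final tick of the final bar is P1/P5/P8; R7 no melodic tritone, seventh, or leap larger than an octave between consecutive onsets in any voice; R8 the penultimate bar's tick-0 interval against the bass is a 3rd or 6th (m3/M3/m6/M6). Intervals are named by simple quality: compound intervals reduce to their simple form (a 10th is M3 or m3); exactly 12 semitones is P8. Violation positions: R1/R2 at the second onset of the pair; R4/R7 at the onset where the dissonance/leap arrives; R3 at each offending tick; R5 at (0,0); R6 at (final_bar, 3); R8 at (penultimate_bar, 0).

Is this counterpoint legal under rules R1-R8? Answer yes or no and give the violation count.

No (21 violations)

bar 0: v0=A3 v1=A4 v2=E5 (P5)
bar 1: v0=F3 v1=D4 v2=C5 (P5)
bar 2: v0=A3 v1=A4 v2=E5 (P5)
bar 3: v0=C4 v1=B3 v2=E5 (M3)
bar 4: v0=B3 v1=F4 v2=F5 (TT)
bar 5: v0=A3 v1=C4 v2=G4 (m7)
bar 6: v0=G3 v1=E4 v2=B4 (M3)
bar 7: v0=A3 v1=A4 v2=E5 (P5)
  R1 @ bar1.0: A3/E5 P5 -> F3/C5 P5 similar
  R1 @ bar2.0: F3/C5 P5 -> A3/E5 P5 similar
  R2 @ bar2.0: F3/D4 M6 -> A3/A4 P8 similar
  R2 @ bar2.0: D4/C5 m7 -> A4/E5 P5 similar
  R3 @ bar3.0: C4 above B3
  R4 @ bar3.0: C4/B3 m2 untreated
  R7 @ bar3.0: A4->B3 leap 10st
  R3 @ bar3.1: C4 above B3
  R3 @ bar3.2: C4 above B3
  R3 @ bar3.3: C4 above B3
  R2 @ bar4.0: B3/E5 P4 -> F4/F5 P8 similar
  R4 @ bar4.0: B3/F4 TT untreated
  R4 @ bar4.0: B3/F5 TT untreated
  R7 @ bar4.0: B3->F4 leap 6st
  R2 @ bar5.0: F4/F5 P8 -> C4/G4 P5 similar
  R4 @ bar5.0: A3/G4 m7 untreated
  R7 @ bar5.0: F5->G4 leap 10st
  R1 @ bar6.0: C4/G4 P5 -> E4/B4 P5 similar
  R1 @ bar7.0: E4/B4 P5 -> A4/E5 P5 similar
  R2 @ bar7.0: G3/E4 M6 -> A3/A4 P8 similar
  R2 @ bar7.0: G3/B4 M3 -> A3/E5 P5 similar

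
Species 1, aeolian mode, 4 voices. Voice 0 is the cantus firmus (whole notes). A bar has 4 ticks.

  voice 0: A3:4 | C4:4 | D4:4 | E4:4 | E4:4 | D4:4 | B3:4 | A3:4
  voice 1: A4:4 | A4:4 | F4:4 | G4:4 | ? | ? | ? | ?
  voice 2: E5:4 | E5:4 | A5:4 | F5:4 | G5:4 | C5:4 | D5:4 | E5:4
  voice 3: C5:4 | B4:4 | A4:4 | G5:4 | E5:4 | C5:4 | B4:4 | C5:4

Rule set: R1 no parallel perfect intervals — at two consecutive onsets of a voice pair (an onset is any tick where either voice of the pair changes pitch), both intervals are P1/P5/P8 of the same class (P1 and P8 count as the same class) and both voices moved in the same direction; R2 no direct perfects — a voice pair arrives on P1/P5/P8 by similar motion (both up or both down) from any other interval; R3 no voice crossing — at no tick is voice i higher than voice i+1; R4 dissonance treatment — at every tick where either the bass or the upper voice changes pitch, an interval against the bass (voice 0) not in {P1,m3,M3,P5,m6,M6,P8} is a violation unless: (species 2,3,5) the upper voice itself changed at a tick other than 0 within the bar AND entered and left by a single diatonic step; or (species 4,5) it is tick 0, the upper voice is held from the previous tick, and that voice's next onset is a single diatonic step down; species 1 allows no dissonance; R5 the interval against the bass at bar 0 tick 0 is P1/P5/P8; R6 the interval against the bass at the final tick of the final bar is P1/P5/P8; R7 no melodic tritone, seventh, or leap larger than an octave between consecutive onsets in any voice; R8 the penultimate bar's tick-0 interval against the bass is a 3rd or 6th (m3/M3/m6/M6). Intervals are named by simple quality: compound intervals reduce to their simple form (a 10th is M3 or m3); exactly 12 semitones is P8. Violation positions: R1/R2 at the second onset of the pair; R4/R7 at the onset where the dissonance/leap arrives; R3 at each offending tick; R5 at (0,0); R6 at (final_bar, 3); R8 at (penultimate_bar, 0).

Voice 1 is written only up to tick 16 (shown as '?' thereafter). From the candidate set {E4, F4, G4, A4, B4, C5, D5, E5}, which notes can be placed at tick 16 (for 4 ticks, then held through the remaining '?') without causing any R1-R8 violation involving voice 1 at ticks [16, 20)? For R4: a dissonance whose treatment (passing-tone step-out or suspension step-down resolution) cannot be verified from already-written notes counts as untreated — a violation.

E4: violates R1
F4: violates R4
G4: legal
A4: violates R4
B4: legal
C5: violates R2
D5: violates R4
E5: legal

{B4, E5, G4}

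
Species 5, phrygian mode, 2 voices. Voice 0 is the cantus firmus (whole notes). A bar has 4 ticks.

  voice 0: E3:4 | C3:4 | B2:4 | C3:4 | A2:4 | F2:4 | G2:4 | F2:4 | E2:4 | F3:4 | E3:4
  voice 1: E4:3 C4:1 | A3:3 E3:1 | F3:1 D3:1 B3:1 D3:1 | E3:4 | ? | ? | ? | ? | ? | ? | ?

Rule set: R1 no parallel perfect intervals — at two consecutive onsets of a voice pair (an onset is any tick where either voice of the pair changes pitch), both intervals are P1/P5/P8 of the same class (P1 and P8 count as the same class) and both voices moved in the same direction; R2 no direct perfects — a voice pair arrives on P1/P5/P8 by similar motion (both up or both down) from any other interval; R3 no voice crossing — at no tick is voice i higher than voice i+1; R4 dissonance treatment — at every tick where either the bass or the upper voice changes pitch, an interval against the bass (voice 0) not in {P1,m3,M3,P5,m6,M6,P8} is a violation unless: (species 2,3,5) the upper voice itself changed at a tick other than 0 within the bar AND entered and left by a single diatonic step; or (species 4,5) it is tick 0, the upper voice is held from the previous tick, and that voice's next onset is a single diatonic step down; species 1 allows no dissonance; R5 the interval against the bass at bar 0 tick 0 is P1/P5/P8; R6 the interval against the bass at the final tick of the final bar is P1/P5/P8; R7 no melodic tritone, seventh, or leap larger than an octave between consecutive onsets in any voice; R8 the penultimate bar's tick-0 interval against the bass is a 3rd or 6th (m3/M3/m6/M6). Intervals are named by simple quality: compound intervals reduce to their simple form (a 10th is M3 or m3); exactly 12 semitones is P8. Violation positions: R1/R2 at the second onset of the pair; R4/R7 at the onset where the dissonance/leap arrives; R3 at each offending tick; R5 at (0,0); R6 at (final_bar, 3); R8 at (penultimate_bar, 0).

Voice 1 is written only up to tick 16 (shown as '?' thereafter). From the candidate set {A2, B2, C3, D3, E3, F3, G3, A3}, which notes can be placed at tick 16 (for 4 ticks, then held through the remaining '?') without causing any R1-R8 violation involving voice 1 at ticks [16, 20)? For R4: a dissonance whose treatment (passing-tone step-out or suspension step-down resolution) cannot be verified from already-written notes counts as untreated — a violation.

A2: violates R2
B2: violates R4
C3: legal
D3: violates R4
E3: legal
F3: legal
G3: violates R4
A3: legal

{A3, C3, E3, F3}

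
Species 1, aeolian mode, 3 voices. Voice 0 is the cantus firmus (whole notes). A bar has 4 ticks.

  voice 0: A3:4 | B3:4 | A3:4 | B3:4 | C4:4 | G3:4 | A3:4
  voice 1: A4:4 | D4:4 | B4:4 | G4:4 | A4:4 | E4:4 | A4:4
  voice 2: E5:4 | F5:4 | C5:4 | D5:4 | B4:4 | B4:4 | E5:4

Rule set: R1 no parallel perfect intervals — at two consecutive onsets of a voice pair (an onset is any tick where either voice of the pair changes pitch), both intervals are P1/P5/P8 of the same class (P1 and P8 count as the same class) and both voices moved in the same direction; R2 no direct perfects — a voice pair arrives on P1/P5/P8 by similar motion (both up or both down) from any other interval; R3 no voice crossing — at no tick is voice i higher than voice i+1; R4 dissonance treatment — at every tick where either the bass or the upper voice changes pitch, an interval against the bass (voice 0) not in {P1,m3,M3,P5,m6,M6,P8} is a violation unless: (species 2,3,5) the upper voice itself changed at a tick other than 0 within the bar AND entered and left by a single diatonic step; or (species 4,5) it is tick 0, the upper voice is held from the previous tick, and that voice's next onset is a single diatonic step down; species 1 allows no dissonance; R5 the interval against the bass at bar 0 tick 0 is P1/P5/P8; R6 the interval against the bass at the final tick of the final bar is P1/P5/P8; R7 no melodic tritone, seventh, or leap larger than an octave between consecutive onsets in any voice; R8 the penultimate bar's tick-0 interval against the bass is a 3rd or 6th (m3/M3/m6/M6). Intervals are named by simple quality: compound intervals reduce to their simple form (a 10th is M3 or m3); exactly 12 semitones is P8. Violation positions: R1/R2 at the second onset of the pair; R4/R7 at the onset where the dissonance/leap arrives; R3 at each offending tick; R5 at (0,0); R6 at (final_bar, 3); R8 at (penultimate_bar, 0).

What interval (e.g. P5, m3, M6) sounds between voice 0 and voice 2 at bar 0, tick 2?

P5

voice 0=A3 voice 2=E5 -> P5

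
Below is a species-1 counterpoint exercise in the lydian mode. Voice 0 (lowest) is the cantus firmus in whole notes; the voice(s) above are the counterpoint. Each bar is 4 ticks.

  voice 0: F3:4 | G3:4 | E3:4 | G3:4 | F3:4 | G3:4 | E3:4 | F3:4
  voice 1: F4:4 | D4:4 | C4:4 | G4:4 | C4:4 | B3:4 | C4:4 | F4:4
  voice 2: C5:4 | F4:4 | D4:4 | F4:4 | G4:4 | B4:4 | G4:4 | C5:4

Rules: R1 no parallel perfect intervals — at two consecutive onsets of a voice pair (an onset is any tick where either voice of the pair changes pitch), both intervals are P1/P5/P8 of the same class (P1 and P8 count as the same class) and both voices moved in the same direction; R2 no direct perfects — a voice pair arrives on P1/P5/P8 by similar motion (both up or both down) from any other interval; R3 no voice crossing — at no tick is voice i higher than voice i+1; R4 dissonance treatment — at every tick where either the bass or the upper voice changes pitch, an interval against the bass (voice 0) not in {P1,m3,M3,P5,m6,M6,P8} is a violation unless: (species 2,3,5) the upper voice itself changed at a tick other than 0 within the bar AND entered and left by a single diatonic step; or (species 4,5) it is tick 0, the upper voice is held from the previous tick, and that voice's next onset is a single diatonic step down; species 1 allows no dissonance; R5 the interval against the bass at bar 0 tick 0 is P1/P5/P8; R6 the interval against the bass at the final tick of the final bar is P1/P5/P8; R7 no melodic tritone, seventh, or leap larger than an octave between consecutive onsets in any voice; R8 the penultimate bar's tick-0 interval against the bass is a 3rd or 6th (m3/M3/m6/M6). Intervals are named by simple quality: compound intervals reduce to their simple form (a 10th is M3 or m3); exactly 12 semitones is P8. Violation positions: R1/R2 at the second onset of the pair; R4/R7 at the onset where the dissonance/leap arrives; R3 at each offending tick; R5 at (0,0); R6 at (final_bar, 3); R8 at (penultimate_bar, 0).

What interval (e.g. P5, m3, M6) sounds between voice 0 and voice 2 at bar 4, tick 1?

voice 0=F3 voice 2=G4 -> M2

M2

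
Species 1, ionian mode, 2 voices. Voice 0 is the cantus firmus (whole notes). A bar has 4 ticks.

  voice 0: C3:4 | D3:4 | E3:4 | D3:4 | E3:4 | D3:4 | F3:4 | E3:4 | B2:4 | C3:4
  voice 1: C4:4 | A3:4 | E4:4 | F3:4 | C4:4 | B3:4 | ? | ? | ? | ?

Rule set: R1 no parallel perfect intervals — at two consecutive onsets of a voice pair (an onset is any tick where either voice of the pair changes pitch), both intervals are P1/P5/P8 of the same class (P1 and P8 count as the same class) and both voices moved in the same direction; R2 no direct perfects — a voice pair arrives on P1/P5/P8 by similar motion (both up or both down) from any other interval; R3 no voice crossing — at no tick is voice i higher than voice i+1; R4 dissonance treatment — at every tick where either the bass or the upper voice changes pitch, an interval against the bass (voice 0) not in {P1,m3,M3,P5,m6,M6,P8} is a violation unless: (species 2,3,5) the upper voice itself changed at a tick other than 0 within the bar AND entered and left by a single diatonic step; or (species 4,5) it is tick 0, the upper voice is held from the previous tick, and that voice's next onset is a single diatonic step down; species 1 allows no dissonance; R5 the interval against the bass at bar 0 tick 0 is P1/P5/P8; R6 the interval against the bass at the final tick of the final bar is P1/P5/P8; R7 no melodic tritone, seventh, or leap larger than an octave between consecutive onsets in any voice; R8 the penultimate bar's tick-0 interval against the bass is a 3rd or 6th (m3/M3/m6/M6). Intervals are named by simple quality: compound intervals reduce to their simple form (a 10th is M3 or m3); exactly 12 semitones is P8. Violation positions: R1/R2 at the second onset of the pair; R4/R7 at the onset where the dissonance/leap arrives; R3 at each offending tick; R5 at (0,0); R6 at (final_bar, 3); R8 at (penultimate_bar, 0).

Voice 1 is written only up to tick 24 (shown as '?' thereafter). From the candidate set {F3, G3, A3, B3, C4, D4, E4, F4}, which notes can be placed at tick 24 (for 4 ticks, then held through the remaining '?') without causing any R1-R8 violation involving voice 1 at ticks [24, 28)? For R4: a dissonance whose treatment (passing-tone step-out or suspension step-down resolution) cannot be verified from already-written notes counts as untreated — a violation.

F3: violates R7
G3: violates R4
A3: legal
B3: violates R4
C4: violates R2
D4: legal
E4: violates R4
F4: violates R2,R7

{A3, D4}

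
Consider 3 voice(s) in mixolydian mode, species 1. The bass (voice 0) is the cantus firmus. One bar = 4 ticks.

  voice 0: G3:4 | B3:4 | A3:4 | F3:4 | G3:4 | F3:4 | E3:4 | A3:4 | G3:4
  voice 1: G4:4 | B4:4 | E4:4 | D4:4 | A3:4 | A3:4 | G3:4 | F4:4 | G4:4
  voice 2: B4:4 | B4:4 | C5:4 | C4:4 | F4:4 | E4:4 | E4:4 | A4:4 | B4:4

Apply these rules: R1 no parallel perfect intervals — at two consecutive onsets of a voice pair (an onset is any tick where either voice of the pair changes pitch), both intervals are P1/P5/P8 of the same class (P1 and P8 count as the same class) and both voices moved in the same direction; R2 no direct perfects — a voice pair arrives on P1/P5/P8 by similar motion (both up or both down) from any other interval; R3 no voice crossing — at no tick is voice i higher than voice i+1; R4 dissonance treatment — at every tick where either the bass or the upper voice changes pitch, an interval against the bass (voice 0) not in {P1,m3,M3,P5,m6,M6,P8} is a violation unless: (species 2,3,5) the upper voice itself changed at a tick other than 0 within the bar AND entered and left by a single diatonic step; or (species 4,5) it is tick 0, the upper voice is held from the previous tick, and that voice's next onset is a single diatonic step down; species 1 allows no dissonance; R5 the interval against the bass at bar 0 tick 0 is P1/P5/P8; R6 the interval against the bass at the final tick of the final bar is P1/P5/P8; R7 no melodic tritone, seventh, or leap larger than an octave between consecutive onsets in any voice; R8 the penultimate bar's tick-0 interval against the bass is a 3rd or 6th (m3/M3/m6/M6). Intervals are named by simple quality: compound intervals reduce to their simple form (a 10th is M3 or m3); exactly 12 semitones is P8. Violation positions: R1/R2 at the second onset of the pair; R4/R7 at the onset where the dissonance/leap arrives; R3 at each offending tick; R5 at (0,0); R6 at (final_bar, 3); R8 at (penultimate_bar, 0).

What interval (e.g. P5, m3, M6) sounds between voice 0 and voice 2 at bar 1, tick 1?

voice 0=B3 voice 2=B4 -> P8

P8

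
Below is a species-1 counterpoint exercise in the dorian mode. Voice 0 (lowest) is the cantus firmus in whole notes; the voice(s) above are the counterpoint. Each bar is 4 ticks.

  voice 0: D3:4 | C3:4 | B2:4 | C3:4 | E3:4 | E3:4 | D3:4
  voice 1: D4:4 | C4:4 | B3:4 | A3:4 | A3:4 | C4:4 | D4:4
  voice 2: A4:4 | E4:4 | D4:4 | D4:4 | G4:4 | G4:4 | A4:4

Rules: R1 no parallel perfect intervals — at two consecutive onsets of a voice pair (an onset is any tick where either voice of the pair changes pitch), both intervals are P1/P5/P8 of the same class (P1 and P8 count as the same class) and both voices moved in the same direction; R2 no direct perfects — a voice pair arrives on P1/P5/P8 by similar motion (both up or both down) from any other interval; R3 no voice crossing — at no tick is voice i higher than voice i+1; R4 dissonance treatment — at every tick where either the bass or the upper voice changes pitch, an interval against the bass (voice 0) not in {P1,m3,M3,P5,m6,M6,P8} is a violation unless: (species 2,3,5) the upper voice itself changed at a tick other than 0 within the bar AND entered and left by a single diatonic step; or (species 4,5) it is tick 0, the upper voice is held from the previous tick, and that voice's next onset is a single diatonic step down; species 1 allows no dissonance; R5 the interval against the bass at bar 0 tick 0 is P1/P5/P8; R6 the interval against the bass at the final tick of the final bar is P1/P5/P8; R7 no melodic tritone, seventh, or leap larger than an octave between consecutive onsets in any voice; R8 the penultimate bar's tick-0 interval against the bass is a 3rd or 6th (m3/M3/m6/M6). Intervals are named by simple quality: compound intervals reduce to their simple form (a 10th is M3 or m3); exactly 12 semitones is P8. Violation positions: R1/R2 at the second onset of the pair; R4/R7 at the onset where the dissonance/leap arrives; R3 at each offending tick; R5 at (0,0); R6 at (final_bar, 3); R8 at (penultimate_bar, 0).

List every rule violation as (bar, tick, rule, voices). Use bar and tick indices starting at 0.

(1, 0, R1, (0, 1))
(2, 0, R1, (0, 1))
(3, 0, R4, (0, 2))
(4, 0, R4, (0, 1))
(6, 0, R1, (1, 2))

bar 0: v0=D3 v1=D4 v2=A4 downbeat P5
bar 1: v0=C3 v1=C4 v2=E4 downbeat M3
bar 2: v0=B2 v1=B3 v2=D4 downbeat m3
bar 3: v0=C3 v1=A3 v2=D4 downbeat M2
bar 4: v0=E3 v1=A3 v2=G4 downbeat m3
bar 5: v0=E3 v1=C4 v2=G4 downbeat m3
bar 6: v0=D3 v1=D4 v2=A4 downbeat P5
  -> R1 @ bar 1 tick 0 v(0, 1): D3/D4 P8 -> C3/C4 P8 similar
  -> R1 @ bar 2 tick 0 v(0, 1): C3/C4 P8 -> B2/B3 P8 similar
  -> R4 @ bar 3 tick 0 v(0, 2): C3/D4 M2 untreated
  -> R4 @ bar 4 tick 0 v(0, 1): E3/A3 P4 untreated
  -> R1 @ bar 6 tick 0 v(1, 2): C4/G4 P5 -> D4/A4 P5 similar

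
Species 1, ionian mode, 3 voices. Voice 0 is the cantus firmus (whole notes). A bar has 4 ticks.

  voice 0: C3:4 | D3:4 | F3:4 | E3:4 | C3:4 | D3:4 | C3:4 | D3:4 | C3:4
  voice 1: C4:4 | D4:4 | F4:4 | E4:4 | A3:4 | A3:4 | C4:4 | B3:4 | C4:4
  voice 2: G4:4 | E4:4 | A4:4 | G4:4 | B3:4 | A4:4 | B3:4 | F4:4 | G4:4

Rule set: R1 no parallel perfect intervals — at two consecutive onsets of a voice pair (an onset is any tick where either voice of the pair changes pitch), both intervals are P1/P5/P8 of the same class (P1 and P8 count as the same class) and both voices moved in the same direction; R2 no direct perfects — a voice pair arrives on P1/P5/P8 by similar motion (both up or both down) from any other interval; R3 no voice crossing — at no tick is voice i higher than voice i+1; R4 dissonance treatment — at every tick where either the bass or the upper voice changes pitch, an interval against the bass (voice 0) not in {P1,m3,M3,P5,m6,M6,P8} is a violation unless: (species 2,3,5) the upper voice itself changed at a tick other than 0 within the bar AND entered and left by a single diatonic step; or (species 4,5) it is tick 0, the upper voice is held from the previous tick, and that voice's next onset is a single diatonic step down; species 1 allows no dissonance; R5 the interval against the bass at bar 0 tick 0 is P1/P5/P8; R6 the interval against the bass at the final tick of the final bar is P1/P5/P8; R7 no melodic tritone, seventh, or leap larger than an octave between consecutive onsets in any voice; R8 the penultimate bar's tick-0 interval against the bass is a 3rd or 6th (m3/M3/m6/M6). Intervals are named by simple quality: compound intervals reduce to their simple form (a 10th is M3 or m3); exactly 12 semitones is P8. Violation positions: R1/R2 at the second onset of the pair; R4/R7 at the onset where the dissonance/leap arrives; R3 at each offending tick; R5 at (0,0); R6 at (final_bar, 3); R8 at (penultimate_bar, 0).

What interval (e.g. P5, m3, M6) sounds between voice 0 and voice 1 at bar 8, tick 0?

voice 0=C3 voice 1=C4 -> P8

P8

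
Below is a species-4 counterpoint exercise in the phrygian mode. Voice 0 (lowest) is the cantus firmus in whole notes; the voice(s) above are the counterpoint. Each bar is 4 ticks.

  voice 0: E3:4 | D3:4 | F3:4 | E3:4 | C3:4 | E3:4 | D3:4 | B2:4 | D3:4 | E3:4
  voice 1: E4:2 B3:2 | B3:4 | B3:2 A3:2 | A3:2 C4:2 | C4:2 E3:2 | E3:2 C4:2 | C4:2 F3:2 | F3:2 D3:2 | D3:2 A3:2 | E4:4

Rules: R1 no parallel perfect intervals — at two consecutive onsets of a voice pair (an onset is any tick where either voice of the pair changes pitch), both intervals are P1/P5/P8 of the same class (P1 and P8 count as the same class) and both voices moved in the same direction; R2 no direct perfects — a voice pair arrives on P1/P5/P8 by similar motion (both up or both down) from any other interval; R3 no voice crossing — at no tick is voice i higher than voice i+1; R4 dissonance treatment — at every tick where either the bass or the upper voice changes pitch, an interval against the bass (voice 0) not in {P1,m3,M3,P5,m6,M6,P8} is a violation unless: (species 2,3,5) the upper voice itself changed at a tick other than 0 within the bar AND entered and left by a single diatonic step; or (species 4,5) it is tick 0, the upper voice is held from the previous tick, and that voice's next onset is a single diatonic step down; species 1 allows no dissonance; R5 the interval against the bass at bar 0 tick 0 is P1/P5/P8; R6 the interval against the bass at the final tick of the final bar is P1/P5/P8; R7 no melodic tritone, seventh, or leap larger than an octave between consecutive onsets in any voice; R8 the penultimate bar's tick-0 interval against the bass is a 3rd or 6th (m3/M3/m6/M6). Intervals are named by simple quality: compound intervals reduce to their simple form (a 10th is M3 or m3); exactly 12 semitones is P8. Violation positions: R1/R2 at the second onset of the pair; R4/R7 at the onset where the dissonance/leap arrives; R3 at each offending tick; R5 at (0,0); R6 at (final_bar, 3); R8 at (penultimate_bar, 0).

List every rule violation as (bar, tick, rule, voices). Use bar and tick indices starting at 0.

bar 0: v0=E3 v1=E4 downbeat P8
bar 1: v0=D3 v1=B3 downbeat M6
bar 2: v0=F3 v1=B3 downbeat TT
bar 3: v0=E3 v1=A3 downbeat P4
bar 4: v0=C3 v1=C4 downbeat P8
bar 5: v0=E3 v1=E3 downbeat P1
bar 6: v0=D3 v1=C4 downbeat m7
bar 7: v0=B2 v1=F3 downbeat TT
bar 8: v0=D3 v1=D3 downbeat P1
bar 9: v0=E3 v1=E4 downbeat P8
  -> R4 @ bar 3 tick 0 v(0, 1): E3/A3 P4 untreated
  -> R4 @ bar 6 tick 0 v(0, 1): D3/C4 m7 untreated
  -> R4 @ bar 7 tick 0 v(0, 1): B2/F3 TT untreated
  -> R8 @ bar 8 tick 0 v(0, 1): penult P1 not 3rd/6th
  -> R2 @ bar 9 tick 0 v(0, 1): D3/A3 P5 -> E3/E4 P8 similar

(3, 0, R4, (0, 1))
(6, 0, R4, (0, 1))
(7, 0, R4, (0, 1))
(8, 0, R8, (0, 1))
(9, 0, R2, (0, 1))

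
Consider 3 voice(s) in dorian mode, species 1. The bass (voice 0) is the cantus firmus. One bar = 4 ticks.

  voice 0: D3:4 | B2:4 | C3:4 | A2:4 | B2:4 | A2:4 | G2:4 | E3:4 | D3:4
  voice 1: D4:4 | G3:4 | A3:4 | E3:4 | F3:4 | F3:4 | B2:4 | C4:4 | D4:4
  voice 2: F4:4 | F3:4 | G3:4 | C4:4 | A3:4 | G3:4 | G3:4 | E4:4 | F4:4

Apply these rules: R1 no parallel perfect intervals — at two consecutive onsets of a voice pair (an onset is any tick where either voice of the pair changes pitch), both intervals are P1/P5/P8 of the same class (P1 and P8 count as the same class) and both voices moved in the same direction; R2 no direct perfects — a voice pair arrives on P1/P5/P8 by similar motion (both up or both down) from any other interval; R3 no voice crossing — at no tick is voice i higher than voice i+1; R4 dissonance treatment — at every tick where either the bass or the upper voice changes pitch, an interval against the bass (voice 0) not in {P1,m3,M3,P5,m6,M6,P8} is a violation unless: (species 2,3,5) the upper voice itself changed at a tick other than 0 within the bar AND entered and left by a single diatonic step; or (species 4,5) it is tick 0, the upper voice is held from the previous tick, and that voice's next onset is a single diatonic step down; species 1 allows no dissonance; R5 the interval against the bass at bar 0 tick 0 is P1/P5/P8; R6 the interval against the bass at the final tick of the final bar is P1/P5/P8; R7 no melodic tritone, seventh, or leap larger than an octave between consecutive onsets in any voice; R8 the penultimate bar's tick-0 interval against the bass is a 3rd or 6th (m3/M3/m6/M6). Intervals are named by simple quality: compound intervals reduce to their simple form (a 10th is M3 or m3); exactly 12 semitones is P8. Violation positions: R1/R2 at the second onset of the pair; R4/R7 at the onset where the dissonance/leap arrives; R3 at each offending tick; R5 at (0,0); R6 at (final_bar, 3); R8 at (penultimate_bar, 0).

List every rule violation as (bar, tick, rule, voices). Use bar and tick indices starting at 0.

bar 0: v0=D3 v1=D4 v2=F4 downbeat m3
bar 1: v0=B2 v1=G3 v2=F3 downbeat TT
bar 2: v0=C3 v1=A3 v2=G3 downbeat P5
bar 3: v0=A2 v1=E3 v2=C4 downbeat m3
bar 4: v0=B2 v1=F3 v2=A3 downbeat m7
bar 5: v0=A2 v1=F3 v2=G3 downbeat m7
bar 6: v0=G2 v1=B2 v2=G3 downbeat P8
bar 7: v0=E3 v1=C4 v2=E4 downbeat P8
bar 8: v0=D3 v1=D4 v2=F4 downbeat m3
  -> R5 @ bar 0 tick 0 v(0, 2): opens on m3
  -> R3 @ bar 1 tick 0 v(1, 2): G3 above F3
  -> R4 @ bar 1 tick 0 v(0, 2): B2/F3 TT untreated
  -> R3 @ bar 1 tick 1 v(1, 2): G3 above F3
  -> R3 @ bar 1 tick 2 v(1, 2): G3 above F3
  -> R3 @ bar 1 tick 3 v(1, 2): G3 above F3
  -> R2 @ bar 2 tick 0 v(0, 2): B2/F3 TT -> C3/G3 P5 similar
  -> R3 @ bar 2 tick 0 v(1, 2): A3 above G3
  -> R3 @ bar 2 tick 1 v(1, 2): A3 above G3
  -> R3 @ bar 2 tick 2 v(1, 2): A3 above G3
  -> R3 @ bar 2 tick 3 v(1, 2): A3 above G3
  -> R2 @ bar 3 tick 0 v(0, 1): C3/A3 M6 -> A2/E3 P5 similar
  -> R4 @ bar 4 tick 0 v(0, 1): B2/F3 TT untreated
  -> R4 @ bar 4 tick 0 v(0, 2): B2/A3 m7 untreated
  -> R4 @ bar 5 tick 0 v(0, 2): A2/G3 m7 untreated
  -> R7 @ bar 6 tick 0 v(1,): F3->B2 leap 6st
  -> R1 @ bar 7 tick 0 v(0, 2): G2/G3 P8 -> E3/E4 P8 similar
  -> R7 @ bar 7 tick 0 v(1,): B2->C4 leap 13st
  -> R8 @ bar 7 tick 0 v(0, 2): penult P8 not 3rd/6th
  -> R6 @ bar 8 tick 3 v(0, 2): closes on m3

(0, 0, R5, (0, 2))
(1, 0, R3, (1, 2))
(1, 0, R4, (0, 2))
(1, 1, R3, (1, 2))
(1, 2, R3, (1, 2))
(1, 3, R3, (1, 2))
(2, 0, R2, (0, 2))
(2, 0, R3, (1, 2))
(2, 1, R3, (1, 2))
(2, 2, R3, (1, 2))
(2, 3, R3, (1, 2))
(3, 0, R2, (0, 1))
(4, 0, R4, (0, 1))
(4, 0, R4, (0, 2))
(5, 0, R4, (0, 2))
(6, 0, R7, (1,))
(7, 0, R1, (0, 2))
(7, 0, R7, (1,))
(7, 0, R8, (0, 2))
(8, 3, R6, (0, 2))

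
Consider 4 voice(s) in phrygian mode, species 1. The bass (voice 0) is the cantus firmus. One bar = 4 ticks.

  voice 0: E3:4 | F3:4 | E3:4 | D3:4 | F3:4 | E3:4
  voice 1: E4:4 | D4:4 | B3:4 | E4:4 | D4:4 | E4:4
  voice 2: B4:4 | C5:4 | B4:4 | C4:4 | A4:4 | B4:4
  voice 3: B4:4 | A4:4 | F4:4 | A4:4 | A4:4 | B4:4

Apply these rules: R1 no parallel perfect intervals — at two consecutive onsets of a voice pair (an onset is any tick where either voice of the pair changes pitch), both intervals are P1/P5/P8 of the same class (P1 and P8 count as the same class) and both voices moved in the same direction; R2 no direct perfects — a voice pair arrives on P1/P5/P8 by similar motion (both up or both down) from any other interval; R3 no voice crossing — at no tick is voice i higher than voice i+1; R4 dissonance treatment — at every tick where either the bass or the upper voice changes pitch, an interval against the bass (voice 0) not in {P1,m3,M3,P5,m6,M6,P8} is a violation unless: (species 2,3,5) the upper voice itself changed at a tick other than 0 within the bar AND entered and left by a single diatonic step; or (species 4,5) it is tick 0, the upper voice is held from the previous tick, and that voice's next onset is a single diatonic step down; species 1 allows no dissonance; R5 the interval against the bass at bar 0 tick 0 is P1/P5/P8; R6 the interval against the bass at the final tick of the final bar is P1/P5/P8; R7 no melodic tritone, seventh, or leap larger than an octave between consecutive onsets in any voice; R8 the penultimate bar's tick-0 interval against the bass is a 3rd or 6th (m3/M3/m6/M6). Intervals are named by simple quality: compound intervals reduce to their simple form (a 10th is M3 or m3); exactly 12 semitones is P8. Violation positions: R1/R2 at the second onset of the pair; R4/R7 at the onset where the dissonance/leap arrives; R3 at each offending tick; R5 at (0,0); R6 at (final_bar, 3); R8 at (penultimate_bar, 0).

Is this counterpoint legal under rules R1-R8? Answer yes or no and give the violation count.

bar 0: v0=E3 v1=E4 v2=B4 v3=B4 (P5)
bar 1: v0=F3 v1=D4 v2=C5 v3=A4 (M3)
bar 2: v0=E3 v1=B3 v2=B4 v3=F4 (m2)
bar 3: v0=D3 v1=E4 v2=C4 v3=A4 (P5)
bar 4: v0=F3 v1=D4 v2=A4 v3=A4 (M3)
bar 5: v0=E3 v1=E4 v2=B4 v3=B4 (P5)
  R1 @ bar1.0: E3/B4 P5 -> F3/C5 P5 similar
  R1 @ bar1.0: E4/B4 P5 -> D4/A4 P5 similar
  R3 @ bar1.0: C5 above A4
  R3 @ bar1.1: C5 above A4
  R3 @ bar1.2: C5 above A4
  R3 @ bar1.3: C5 above A4
  R1 @ bar2.0: F3/C5 P5 -> E3/B4 P5 similar
  R2 @ bar2.0: F3/D4 M6 -> E3/B3 P5 similar
  R2 @ bar2.0: D4/C5 m7 -> B3/B4 P8 similar
  R3 @ bar2.0: B4 above F4
  R4 @ bar2.0: E3/F4 m2 untreated
  R3 @ bar2.1: B4 above F4
  R3 @ bar2.2: B4 above F4
  R3 @ bar2.3: B4 above F4
  R3 @ bar3.0: E4 above C4
  R4 @ bar3.0: D3/E4 M2 untreated
  R4 @ bar3.0: D3/C4 m7 untreated
  R7 @ bar3.0: B4->C4 leap 11st
  R3 @ bar3.1: E4 above C4
  R3 @ bar3.2: E4 above C4
  R3 @ bar3.3: E4 above C4
  R1 @ bar5.0: D4/A4 P5 -> E4/B4 P5 similar
  R1 @ bar5.0: D4/A4 P5 -> E4/B4 P5 similar
  R1 @ bar5.0: A4/A4 P1 -> B4/B4 P1 similar

No (24 violations)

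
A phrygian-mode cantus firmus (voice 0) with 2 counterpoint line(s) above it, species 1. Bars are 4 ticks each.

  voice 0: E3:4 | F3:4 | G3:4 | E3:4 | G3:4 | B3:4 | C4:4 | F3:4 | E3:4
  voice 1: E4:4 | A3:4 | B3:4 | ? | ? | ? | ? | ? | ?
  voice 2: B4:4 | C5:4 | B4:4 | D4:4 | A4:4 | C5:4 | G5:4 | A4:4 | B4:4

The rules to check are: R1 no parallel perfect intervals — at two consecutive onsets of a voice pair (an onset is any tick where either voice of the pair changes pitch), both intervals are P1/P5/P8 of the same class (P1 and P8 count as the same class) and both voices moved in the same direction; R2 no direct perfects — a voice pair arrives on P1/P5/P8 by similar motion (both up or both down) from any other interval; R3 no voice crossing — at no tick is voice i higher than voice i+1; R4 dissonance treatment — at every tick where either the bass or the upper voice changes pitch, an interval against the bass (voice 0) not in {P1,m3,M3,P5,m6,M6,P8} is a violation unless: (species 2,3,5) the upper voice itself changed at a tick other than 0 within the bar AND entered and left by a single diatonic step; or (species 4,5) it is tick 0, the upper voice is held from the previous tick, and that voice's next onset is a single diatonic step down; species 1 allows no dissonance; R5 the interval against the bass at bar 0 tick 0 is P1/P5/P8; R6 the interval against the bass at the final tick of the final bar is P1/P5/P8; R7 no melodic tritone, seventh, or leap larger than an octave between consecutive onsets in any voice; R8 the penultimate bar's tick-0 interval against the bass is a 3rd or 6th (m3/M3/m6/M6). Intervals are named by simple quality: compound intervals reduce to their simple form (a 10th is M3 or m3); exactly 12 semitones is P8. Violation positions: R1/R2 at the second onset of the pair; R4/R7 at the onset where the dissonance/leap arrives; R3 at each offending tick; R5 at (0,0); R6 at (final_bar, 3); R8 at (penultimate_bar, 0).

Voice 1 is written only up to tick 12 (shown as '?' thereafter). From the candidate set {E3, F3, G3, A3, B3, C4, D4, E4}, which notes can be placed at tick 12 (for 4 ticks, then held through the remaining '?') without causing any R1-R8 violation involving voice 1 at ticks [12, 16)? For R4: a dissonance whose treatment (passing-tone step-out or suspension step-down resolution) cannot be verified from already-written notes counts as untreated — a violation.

{B3, C4}

E3: violates R2
F3: violates R4,R7
G3: violates R2
A3: violates R4
B3: legal
C4: legal
D4: violates R4
E4: violates R3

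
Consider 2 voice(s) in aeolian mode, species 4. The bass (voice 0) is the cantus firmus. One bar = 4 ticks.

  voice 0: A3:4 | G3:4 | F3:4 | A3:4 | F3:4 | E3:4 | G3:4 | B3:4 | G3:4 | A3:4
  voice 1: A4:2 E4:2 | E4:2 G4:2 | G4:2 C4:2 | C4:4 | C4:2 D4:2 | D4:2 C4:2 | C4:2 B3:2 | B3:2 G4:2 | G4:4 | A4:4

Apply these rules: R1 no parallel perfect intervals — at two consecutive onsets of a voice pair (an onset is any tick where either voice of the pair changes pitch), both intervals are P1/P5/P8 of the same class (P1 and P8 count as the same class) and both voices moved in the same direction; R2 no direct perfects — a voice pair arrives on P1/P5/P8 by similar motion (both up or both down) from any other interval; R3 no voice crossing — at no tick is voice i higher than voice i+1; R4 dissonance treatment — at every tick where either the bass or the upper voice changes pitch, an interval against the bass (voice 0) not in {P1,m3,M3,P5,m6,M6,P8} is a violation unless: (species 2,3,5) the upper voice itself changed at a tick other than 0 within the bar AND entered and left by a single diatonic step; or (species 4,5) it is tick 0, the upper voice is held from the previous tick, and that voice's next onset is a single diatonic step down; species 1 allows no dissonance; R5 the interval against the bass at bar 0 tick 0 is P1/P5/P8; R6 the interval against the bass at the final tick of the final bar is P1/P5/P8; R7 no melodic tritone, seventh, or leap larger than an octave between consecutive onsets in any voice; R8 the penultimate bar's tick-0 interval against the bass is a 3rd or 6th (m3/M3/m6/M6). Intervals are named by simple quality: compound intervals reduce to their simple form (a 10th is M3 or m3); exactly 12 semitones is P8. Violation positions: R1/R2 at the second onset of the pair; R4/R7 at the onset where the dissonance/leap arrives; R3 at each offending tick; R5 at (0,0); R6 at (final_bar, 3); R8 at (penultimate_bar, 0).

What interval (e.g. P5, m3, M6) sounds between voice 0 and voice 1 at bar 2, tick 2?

voice 0=F3 voice 1=C4 -> P5

P5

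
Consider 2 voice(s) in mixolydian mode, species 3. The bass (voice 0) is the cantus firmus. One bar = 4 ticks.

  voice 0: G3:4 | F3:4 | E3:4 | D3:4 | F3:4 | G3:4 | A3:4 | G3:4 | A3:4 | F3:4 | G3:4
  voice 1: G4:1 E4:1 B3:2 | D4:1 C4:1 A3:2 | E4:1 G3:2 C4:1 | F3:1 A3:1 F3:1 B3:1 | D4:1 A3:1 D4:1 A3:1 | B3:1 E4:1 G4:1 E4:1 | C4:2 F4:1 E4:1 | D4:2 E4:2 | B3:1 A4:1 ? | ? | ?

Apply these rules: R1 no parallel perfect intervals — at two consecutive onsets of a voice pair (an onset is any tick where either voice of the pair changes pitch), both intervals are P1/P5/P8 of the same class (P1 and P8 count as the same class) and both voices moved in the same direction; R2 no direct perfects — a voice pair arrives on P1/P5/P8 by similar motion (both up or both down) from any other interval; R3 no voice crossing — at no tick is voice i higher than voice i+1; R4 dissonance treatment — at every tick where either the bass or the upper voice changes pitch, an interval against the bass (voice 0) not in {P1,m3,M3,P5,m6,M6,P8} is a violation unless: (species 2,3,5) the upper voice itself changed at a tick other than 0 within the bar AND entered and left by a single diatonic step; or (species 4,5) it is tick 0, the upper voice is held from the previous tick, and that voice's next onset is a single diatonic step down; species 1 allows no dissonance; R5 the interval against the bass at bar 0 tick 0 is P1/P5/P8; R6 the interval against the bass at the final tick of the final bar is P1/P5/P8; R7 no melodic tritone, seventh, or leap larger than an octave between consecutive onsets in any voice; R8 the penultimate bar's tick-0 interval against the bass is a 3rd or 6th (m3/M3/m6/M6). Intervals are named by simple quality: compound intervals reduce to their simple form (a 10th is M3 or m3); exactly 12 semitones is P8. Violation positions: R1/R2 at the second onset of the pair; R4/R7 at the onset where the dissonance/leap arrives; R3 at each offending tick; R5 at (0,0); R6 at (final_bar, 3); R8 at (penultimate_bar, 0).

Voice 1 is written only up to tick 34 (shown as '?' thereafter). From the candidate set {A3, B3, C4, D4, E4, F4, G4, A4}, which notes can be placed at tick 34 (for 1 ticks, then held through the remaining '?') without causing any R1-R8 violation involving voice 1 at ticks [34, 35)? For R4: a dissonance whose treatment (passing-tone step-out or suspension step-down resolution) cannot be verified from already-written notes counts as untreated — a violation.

{A3, A4, C4, E4, F4}

A3: legal
B3: violates R4,R7
C4: legal
D4: violates R4
E4: legal
F4: legal
G4: violates R4
A4: legal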